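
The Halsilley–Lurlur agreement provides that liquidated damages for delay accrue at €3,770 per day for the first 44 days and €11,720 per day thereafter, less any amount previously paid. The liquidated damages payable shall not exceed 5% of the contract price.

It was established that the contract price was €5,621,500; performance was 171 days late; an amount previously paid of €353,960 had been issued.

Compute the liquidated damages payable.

First 44 days: 44 × €3,770 = €165,880
Remaining days: (171 − 44) × €11,720 = €1,488,440
Accrued per-day damages: €165,880 + €1,488,440 = €1,654,320
Less amount previously paid: €1,654,320 − €353,960 = €1,300,360
Cap: 5% of €5,621,500 = €281,075
Cap at €281,075: €1,300,360 exceeds the cap → €281,075

€281,075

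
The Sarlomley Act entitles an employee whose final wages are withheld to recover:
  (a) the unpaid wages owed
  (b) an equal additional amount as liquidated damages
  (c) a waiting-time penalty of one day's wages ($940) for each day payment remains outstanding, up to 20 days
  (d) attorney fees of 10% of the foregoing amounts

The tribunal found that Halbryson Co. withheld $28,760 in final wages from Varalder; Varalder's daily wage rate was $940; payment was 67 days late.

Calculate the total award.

Total award: $83,952

Liquidated damages (equal amount): $28,760
Penalty days: min(67, 20) = 20
Waiting-time penalty: 20 × $940 = $18,800
Subtotal: $28,760 + $28,760 + $18,800 = $76,320
Attorney fees: 10% of $76,320 = $7,632
Total award: $76,320 + $7,632 = $83,952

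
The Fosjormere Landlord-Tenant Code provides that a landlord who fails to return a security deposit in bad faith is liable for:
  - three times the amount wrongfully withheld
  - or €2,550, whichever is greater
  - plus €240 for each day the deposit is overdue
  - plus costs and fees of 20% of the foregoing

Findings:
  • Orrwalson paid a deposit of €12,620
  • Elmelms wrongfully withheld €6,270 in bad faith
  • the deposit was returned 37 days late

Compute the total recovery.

€33,228

Trebled: 3 × €6,270 = €18,810
Minimum €2,550: €18,810 meets the minimum, no increase.
Late-return penalty: 37 × €240 = €8,880
Damages plus late penalty: €18,810 + €8,880 = €27,690
Costs and fees: 20% of €27,690 = €5,538
Total recovery: €27,690 + €5,538 = €33,228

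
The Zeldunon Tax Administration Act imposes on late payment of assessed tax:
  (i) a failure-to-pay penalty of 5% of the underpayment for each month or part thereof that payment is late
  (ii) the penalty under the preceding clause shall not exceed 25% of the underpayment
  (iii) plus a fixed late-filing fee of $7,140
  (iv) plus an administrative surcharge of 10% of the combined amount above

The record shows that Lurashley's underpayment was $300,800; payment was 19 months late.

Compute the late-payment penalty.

Accrued rate: 5% × 19 = 95%, capped at 25% → 25%
Failure-to-pay penalty: 25% of $300,800 = $75,200
Penalty before surcharge: $75,200 + $7,140 = $82,340
Administrative surcharge: 10% of $82,340 = $8,234
Total penalty: $82,340 + $8,234 = $90,574

$90,574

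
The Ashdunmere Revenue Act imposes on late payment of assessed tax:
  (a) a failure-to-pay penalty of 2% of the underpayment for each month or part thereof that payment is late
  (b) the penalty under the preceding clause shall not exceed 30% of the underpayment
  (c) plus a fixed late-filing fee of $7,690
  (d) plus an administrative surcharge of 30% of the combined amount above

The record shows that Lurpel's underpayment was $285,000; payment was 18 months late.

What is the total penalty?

Penalty: $121,147

Accrued rate: 2% × 18 = 36%, capped at 30% → 30%
Failure-to-pay penalty: 30% of $285,000 = $85,500
Penalty before surcharge: $85,500 + $7,690 = $93,190
Administrative surcharge: 30% of $93,190 = $27,957
Total penalty: $93,190 + $27,957 = $121,147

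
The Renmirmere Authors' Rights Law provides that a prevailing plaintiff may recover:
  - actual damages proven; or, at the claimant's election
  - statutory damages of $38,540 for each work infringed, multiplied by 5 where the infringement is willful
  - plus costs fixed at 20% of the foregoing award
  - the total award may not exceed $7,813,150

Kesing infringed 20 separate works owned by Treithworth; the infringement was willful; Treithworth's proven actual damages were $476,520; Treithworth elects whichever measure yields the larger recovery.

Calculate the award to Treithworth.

$4,624,800

Statutory damages: 20 × $38,540 = $770,800
Multiplied by 5: 5 × $770,800 = $3,854,000
Greater of actual damages ($476,520) or enhanced statutory damages ($3,854,000): $3,854,000
Costs: 20% of $3,854,000 = $770,800
Award plus costs: $3,854,000 + $770,800 = $4,624,800
Cap at $7,813,150: $4,624,800 is within the cap, no reduction.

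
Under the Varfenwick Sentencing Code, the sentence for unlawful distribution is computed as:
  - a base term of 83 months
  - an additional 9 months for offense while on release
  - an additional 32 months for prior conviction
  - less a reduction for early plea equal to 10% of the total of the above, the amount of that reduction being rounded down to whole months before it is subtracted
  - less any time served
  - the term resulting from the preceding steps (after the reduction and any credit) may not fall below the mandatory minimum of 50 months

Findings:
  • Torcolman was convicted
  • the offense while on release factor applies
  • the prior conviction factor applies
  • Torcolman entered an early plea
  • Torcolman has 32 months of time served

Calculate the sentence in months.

Offense while on release enhancement: +9 months
Prior conviction enhancement: +32 months
Adjusted term: 83 months + 9 months + 32 months = 124 months
Early plea reduction: 10% of 124 months = 12 months (rounded down)
After reduction: 124 − 12 = 112 months
Less time served: 112 months − 32 months = 80 months
Minimum 50 months: 80 months meets the minimum, no increase.

80 months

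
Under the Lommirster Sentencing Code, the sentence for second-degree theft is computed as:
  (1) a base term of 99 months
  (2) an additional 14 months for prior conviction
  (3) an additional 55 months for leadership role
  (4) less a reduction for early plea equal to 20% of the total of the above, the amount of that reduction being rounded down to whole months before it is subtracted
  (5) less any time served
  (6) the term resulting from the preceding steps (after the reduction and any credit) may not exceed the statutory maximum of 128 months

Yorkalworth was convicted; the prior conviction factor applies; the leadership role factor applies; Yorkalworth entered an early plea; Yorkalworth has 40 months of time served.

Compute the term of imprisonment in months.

Prior conviction enhancement: +14 months
Leadership role enhancement: +55 months
Adjusted term: 99 months + 14 months + 55 months = 168 months
Early plea reduction: 20% of 168 months = 33 months (rounded down)
After reduction: 168 − 33 = 135 months
Less time served: 135 months − 40 months = 95 months
Cap at 128 months: 95 months is within the cap, no reduction.

Sentence: 95 months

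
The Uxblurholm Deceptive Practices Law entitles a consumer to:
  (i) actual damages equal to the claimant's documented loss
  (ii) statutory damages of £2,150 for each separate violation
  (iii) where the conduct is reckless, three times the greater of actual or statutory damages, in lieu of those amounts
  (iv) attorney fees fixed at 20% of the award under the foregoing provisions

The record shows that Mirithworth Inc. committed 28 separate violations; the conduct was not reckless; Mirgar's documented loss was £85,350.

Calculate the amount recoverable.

£174,660

Statutory damages: 28 × £2,150 = £60,200
Conduct not reckless: the in-lieu enhancement does not apply.
Actual plus statutory damages: £85,350 + £60,200 = £145,550
Attorney fees: 20% of £145,550 = £29,110
Total recovery: £145,550 + £29,110 = £174,660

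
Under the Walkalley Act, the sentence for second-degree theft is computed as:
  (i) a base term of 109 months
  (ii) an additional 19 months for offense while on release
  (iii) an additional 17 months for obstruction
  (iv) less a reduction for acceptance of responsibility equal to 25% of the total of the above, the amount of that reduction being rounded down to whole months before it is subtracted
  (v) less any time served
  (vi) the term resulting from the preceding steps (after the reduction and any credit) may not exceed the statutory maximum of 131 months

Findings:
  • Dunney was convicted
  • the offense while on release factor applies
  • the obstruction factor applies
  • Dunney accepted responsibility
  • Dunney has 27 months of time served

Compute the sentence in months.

82 months

Offense while on release enhancement: +19 months
Obstruction enhancement: +17 months
Adjusted term: 109 months + 19 months + 17 months = 145 months
Acceptance of responsibility reduction: 25% of 145 months = 36 months (rounded down)
After reduction: 145 − 36 = 109 months
Less time served: 109 months − 27 months = 82 months
Cap at 131 months: 82 months is within the cap, no reduction.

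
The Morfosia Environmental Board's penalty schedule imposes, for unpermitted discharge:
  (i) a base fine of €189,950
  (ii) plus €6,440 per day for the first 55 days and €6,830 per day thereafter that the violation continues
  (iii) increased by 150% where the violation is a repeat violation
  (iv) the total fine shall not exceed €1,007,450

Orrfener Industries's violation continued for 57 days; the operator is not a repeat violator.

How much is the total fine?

First 55 days: 55 × €6,440 = €354,200
Remaining days: (57 − 55) × €6,830 = €13,660
Per-day component: €354,200 + €13,660 = €367,860
Base plus per-day: €189,950 + €367,860 = €557,810
The operator is not a repeat violator: no 150% increase.
Cap at €1,007,450: €557,810 is within the cap, no reduction.

€557,810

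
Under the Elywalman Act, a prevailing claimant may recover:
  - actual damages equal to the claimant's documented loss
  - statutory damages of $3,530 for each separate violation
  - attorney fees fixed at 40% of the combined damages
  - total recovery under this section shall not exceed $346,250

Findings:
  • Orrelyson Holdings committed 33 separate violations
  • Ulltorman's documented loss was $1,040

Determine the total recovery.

Statutory damages: 33 × $3,530 = $116,490
Combined damages: $1,040 + $116,490 = $117,530
Attorney fees: 40% of $117,530 = $47,012
Total before cap: $117,530 + $47,012 = $164,542
Cap at $346,250: $164,542 is within the cap, no reduction.

$164,542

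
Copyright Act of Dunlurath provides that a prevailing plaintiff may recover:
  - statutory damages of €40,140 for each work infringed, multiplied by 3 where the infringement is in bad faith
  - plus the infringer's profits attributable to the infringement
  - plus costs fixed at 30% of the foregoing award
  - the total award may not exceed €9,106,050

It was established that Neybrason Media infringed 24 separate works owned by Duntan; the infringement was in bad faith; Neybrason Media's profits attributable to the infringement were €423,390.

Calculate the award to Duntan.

€4,307,511

Statutory damages: 24 × €40,140 = €963,360
Trebled: 3 × €963,360 = €2,890,080
Combined award: €2,890,080 + €423,390 = €3,313,470
Costs: 30% of €3,313,470 = €994,041
Award plus costs: €3,313,470 + €994,041 = €4,307,511
Cap at €9,106,050: €4,307,511 is within the cap, no reduction.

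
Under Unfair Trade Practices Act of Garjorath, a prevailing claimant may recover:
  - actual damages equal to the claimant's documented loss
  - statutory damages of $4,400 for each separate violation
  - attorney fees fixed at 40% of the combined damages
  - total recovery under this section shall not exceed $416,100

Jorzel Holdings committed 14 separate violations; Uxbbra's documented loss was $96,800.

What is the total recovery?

Statutory damages: 14 × $4,400 = $61,600
Combined damages: $96,800 + $61,600 = $158,400
Attorney fees: 40% of $158,400 = $63,360
Total before cap: $158,400 + $63,360 = $221,760
Cap at $416,100: $221,760 is within the cap, no reduction.

$221,760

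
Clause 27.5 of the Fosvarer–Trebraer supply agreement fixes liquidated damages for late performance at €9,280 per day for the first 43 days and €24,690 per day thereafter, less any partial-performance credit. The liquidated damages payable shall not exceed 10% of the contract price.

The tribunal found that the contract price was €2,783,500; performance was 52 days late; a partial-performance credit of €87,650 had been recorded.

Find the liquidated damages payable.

First 43 days: 43 × €9,280 = €399,040
Remaining days: (52 − 43) × €24,690 = €222,210
Accrued per-day damages: €399,040 + €222,210 = €621,250
Less partial-performance credit: €621,250 − €87,650 = €533,600
Cap: 10% of €2,783,500 = €278,350
Cap at €278,350: €533,600 exceeds the cap → €278,350

€278,350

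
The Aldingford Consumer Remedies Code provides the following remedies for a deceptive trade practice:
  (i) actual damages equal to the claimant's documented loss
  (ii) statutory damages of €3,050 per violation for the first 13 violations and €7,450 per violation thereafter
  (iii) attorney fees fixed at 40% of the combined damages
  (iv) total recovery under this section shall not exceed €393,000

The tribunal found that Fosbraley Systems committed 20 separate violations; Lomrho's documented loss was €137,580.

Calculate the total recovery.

€321,132

First 13 violations: 13 × €3,050 = €39,650
Remaining violations: (20 − 13) × €7,450 = €52,150
Statutory damages: €39,650 + €52,150 = €91,800
Combined damages: €137,580 + €91,800 = €229,380
Attorney fees: 40% of €229,380 = €91,752
Total before cap: €229,380 + €91,752 = €321,132
Cap at €393,000: €321,132 is within the cap, no reduction.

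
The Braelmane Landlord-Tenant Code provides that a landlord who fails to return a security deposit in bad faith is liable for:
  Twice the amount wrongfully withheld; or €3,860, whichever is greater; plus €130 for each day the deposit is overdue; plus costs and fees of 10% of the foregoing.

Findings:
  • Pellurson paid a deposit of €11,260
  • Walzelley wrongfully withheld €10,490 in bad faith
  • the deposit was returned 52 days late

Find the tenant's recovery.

€30,514

Doubled: 2 × €10,490 = €20,980
Minimum €3,860: €20,980 meets the minimum, no increase.
Late-return penalty: 52 × €130 = €6,760
Damages plus late penalty: €20,980 + €6,760 = €27,740
Costs and fees: 10% of €27,740 = €2,774
Total recovery: €27,740 + €2,774 = €30,514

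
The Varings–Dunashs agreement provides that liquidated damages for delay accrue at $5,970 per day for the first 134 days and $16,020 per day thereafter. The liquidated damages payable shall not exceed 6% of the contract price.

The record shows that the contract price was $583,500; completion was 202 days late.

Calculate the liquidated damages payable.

First 134 days: 134 × $5,970 = $799,980
Remaining days: (202 − 134) × $16,020 = $1,089,360
Accrued per-day damages: $799,980 + $1,089,360 = $1,889,340
Cap: 6% of $583,500 = $35,010
Cap at $35,010: $1,889,340 exceeds the cap → $35,010

$35,010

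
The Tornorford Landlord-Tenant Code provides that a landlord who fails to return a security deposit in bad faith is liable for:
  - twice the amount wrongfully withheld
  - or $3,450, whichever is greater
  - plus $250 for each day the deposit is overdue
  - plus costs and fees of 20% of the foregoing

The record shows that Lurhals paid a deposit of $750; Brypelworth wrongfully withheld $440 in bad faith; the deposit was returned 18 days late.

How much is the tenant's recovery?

Recovery: $9,540

Doubled: 2 × $440 = $880
Minimum $3,450: $880 is below the minimum → $3,450
Late-return penalty: 18 × $250 = $4,500
Damages plus late penalty: $3,450 + $4,500 = $7,950
Costs and fees: 20% of $7,950 = $1,590
Total recovery: $7,950 + $1,590 = $9,540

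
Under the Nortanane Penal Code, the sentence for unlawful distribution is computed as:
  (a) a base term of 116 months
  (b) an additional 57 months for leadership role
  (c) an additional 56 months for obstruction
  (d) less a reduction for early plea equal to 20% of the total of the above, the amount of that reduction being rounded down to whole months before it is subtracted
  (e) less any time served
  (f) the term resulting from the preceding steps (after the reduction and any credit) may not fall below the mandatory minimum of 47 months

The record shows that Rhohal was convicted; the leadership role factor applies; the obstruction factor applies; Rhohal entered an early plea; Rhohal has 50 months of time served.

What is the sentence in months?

Sentence: 134 months

Leadership role enhancement: +57 months
Obstruction enhancement: +56 months
Adjusted term: 116 months + 57 months + 56 months = 229 months
Early plea reduction: 20% of 229 months = 45 months (rounded down)
After reduction: 229 − 45 = 184 months
Less time served: 184 months − 50 months = 134 months
Minimum 47 months: 134 months meets the minimum, no increase.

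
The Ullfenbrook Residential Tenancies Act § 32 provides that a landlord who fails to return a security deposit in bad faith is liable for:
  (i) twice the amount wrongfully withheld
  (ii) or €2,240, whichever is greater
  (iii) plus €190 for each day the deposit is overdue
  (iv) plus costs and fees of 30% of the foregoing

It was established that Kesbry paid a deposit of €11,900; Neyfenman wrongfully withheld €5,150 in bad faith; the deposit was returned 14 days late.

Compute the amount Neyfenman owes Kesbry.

Doubled: 2 × €5,150 = €10,300
Minimum €2,240: €10,300 meets the minimum, no increase.
Late-return penalty: 14 × €190 = €2,660
Damages plus late penalty: €10,300 + €2,660 = €12,960
Costs and fees: 30% of €12,960 = €3,888
Total recovery: €12,960 + €3,888 = €16,848

€16,848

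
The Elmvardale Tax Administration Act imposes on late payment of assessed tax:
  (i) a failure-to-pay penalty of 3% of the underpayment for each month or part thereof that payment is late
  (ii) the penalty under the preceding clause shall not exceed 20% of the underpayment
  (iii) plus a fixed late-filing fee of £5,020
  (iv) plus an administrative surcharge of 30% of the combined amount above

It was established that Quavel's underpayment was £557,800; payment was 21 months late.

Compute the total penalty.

£151,554

Accrued rate: 3% × 21 = 63%, capped at 20% → 20%
Failure-to-pay penalty: 20% of £557,800 = £111,560
Penalty before surcharge: £111,560 + £5,020 = £116,580
Administrative surcharge: 30% of £116,580 = £34,974
Total penalty: £116,580 + £34,974 = £151,554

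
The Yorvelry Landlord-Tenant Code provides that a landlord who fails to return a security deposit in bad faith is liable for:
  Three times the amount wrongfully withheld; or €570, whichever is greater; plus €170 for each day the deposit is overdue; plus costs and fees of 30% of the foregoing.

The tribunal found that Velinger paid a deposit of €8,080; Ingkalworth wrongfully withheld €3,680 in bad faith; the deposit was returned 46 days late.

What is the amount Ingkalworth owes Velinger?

Recovery: €24,518

Trebled: 3 × €3,680 = €11,040
Minimum €570: €11,040 meets the minimum, no increase.
Late-return penalty: 46 × €170 = €7,820
Damages plus late penalty: €11,040 + €7,820 = €18,860
Costs and fees: 30% of €18,860 = €5,658
Total recovery: €18,860 + €5,658 = €24,518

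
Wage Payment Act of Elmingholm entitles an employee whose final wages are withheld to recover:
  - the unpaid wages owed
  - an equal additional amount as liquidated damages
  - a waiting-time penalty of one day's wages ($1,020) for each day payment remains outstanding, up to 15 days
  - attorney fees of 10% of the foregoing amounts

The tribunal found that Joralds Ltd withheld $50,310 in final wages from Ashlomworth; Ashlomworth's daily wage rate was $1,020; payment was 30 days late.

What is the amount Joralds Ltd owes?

$127,512

Liquidated damages (equal amount): $50,310
Penalty days: min(30, 15) = 15
Waiting-time penalty: 15 × $1,020 = $15,300
Subtotal: $50,310 + $50,310 + $15,300 = $115,920
Attorney fees: 10% of $115,920 = $11,592
Total award: $115,920 + $11,592 = $127,512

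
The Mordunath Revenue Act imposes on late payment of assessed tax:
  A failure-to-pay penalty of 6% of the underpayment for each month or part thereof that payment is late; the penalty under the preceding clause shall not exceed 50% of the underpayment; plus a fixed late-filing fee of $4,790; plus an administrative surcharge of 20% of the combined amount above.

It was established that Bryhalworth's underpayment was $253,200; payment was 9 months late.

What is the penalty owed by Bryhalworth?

Accrued rate: 6% × 9 = 54%, capped at 50% → 50%
Failure-to-pay penalty: 50% of $253,200 = $126,600
Penalty before surcharge: $126,600 + $4,790 = $131,390
Administrative surcharge: 20% of $131,390 = $26,278
Total penalty: $131,390 + $26,278 = $157,668

$157,668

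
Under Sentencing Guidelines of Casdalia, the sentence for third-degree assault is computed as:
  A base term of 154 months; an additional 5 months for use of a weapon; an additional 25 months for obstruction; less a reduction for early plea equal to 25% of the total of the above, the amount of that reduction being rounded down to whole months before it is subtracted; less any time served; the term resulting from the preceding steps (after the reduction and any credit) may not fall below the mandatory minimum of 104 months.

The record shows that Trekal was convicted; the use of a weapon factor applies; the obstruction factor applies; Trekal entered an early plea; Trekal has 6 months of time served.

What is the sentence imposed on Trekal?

132 months

Use of a weapon enhancement: +5 months
Obstruction enhancement: +25 months
Adjusted term: 154 months + 5 months + 25 months = 184 months
Early plea reduction: 25% of 184 months = 46 months (rounded down)
After reduction: 184 − 46 = 138 months
Less time served: 138 months − 6 months = 132 months
Minimum 104 months: 132 months meets the minimum, no increase.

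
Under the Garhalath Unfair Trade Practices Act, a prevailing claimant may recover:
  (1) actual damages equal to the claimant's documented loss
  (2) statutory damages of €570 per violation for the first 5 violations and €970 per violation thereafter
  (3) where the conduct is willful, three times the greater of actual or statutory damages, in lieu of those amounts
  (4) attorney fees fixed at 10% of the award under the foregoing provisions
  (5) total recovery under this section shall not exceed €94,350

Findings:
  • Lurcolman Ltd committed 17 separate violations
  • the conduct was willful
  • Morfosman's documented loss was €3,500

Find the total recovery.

First 5 violations: 5 × €570 = €2,850
Remaining violations: (17 − 5) × €970 = €11,640
Statutory damages: €2,850 + €11,640 = €14,490
Greater of actual damages (€3,500) or statutory damages (€14,490): €14,490
Trebled: 3 × €14,490 = €43,470
Attorney fees: 10% of €43,470 = €4,347
Total before cap: €43,470 + €4,347 = €47,817
Cap at €94,350: €47,817 is within the cap, no reduction.

Total recovery: €47,817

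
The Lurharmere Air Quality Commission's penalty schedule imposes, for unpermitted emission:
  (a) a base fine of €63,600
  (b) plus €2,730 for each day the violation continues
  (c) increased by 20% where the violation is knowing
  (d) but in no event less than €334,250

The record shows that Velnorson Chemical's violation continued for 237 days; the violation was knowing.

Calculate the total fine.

Civil penalty: €852,732

Per-day component: 237 × €2,730 = €647,010
Base plus per-day: €63,600 + €647,010 = €710,610
Enhancement: 20% of €710,610 = €142,122
Enhanced fine: €710,610 + €142,122 = €852,732
Minimum €334,250: €852,732 meets the minimum, no increase.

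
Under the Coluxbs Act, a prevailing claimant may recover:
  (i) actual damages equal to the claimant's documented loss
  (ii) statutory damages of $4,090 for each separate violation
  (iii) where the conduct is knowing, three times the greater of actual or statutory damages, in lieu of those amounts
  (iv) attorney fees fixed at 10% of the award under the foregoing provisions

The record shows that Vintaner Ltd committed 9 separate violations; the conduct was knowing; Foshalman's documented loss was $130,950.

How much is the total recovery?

$432,135

Statutory damages: 9 × $4,090 = $36,810
Greater of actual damages ($130,950) or statutory damages ($36,810): $130,950
Trebled: 3 × $130,950 = $392,850
Attorney fees: 10% of $392,850 = $39,285
Total recovery: $392,850 + $39,285 = $432,135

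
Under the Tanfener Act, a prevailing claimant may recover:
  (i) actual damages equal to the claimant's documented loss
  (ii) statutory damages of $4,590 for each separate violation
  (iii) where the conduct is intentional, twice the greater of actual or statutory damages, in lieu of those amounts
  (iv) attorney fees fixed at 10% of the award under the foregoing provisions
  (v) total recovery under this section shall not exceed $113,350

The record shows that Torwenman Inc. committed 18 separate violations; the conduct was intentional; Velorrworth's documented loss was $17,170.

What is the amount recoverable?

Statutory damages: 18 × $4,590 = $82,620
Greater of actual damages ($17,170) or statutory damages ($82,620): $82,620
Doubled: 2 × $82,620 = $165,240
Attorney fees: 10% of $165,240 = $16,524
Total before cap: $165,240 + $16,524 = $181,764
Cap at $113,350: $181,764 exceeds the cap → $113,350

$113,350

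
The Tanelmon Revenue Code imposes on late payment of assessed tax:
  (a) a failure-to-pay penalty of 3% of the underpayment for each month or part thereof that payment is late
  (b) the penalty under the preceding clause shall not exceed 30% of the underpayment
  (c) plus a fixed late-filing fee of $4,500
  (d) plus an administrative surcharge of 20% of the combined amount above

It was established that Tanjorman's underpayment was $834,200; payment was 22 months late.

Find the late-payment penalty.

Accrued rate: 3% × 22 = 66%, capped at 30% → 30%
Failure-to-pay penalty: 30% of $834,200 = $250,260
Penalty before surcharge: $250,260 + $4,500 = $254,760
Administrative surcharge: 20% of $254,760 = $50,952
Total penalty: $254,760 + $50,952 = $305,712

$305,712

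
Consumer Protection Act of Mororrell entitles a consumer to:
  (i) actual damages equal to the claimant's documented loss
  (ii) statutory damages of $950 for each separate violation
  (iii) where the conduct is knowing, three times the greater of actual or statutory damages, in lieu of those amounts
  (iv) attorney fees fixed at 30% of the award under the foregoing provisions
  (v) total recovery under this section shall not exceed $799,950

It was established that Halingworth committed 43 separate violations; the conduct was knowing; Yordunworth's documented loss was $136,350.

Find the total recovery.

Statutory damages: 43 × $950 = $40,850
Greater of actual damages ($136,350) or statutory damages ($40,850): $136,350
Trebled: 3 × $136,350 = $409,050
Attorney fees: 30% of $409,050 = $122,715
Total before cap: $409,050 + $122,715 = $531,765
Cap at $799,950: $531,765 is within the cap, no reduction.

$531,765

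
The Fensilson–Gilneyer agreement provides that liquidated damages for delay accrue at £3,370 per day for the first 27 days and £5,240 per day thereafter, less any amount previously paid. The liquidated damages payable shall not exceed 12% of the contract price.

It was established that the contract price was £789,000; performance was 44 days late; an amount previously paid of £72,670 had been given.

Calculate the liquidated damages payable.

£94,680

First 27 days: 27 × £3,370 = £90,990
Remaining days: (44 − 27) × £5,240 = £89,080
Accrued per-day damages: £90,990 + £89,080 = £180,070
Less amount previously paid: £180,070 − £72,670 = £107,400
Cap: 12% of £789,000 = £94,680
Cap at £94,680: £107,400 exceeds the cap → £94,680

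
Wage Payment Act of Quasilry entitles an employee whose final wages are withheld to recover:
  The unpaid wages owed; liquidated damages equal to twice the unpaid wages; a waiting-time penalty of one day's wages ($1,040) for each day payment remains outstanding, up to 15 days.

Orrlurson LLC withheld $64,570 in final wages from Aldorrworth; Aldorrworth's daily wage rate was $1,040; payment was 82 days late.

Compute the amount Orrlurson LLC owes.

Doubled: 2 × $64,570 = $129,140
Penalty days: min(82, 15) = 15
Waiting-time penalty: 15 × $1,040 = $15,600
Total award: $64,570 + $129,140 + $15,600 = $209,310

Total award: $209,310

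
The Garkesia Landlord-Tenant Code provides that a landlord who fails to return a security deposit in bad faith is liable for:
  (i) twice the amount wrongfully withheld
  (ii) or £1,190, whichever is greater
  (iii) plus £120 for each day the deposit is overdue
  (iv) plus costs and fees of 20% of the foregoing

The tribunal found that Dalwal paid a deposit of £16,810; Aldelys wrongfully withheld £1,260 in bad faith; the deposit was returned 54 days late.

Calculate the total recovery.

Doubled: 2 × £1,260 = £2,520
Minimum £1,190: £2,520 meets the minimum, no increase.
Late-return penalty: 54 × £120 = £6,480
Damages plus late penalty: £2,520 + £6,480 = £9,000
Costs and fees: 20% of £9,000 = £1,800
Total recovery: £9,000 + £1,800 = £10,800

£10,800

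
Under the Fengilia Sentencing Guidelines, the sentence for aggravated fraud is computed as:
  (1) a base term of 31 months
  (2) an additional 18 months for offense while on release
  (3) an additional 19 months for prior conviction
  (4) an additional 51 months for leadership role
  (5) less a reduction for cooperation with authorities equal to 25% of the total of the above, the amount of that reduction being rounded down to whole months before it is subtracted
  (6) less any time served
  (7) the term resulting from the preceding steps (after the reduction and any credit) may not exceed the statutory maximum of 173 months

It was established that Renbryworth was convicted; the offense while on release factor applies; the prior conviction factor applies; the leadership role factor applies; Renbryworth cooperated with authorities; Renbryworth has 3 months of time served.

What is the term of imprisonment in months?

Offense while on release enhancement: +18 months
Prior conviction enhancement: +19 months
Leadership role enhancement: +51 months
Adjusted term: 31 months + 18 months + 19 months + 51 months = 119 months
Cooperation with authorities reduction: 25% of 119 months = 29 months (rounded down)
After reduction: 119 − 29 = 90 months
Less time served: 90 months − 3 months = 87 months
Cap at 173 months: 87 months is within the cap, no reduction.

87 months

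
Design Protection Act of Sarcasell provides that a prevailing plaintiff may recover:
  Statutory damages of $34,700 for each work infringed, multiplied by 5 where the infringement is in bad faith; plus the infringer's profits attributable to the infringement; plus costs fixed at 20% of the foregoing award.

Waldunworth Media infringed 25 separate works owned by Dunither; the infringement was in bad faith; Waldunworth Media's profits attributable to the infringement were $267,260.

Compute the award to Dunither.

Statutory damages: 25 × $34,700 = $867,500
Multiplied by 5: 5 × $867,500 = $4,337,500
Combined award: $4,337,500 + $267,260 = $4,604,760
Costs: 20% of $4,604,760 = $920,952
Award plus costs: $4,604,760 + $920,952 = $5,525,712

$5,525,712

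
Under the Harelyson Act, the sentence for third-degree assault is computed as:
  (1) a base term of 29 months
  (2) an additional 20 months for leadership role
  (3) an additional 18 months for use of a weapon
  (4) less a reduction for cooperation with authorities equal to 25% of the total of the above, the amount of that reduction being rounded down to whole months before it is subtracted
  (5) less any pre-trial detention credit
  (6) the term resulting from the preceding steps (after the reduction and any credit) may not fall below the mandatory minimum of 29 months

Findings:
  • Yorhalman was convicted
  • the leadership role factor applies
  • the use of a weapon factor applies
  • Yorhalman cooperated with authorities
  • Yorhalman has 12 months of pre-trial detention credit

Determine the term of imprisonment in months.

39 months

Leadership role enhancement: +20 months
Use of a weapon enhancement: +18 months
Adjusted term: 29 months + 20 months + 18 months = 67 months
Cooperation with authorities reduction: 25% of 67 months = 16 months (rounded down)
After reduction: 67 − 16 = 51 months
Less pre-trial detention credit: 51 months − 12 months = 39 months
Minimum 29 months: 39 months meets the minimum, no increase.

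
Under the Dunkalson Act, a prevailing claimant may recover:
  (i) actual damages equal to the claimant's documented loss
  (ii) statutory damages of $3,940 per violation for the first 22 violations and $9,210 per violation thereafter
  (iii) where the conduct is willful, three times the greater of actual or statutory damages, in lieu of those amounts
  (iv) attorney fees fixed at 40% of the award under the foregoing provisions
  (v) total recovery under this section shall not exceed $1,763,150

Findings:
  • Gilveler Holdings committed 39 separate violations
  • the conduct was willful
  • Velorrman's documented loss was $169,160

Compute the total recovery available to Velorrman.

$1,021,650

First 22 violations: 22 × $3,940 = $86,680
Remaining violations: (39 − 22) × $9,210 = $156,570
Statutory damages: $86,680 + $156,570 = $243,250
Greater of actual damages ($169,160) or statutory damages ($243,250): $243,250
Trebled: 3 × $243,250 = $729,750
Attorney fees: 40% of $729,750 = $291,900
Total before cap: $729,750 + $291,900 = $1,021,650
Cap at $1,763,150: $1,021,650 is within the cap, no reduction.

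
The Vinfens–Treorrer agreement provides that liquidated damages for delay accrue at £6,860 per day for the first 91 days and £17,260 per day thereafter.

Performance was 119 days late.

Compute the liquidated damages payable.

First 91 days: 91 × £6,860 = £624,260
Remaining days: (119 − 91) × £17,260 = £483,280
Accrued per-day damages: £624,260 + £483,280 = £1,107,540

£1,107,540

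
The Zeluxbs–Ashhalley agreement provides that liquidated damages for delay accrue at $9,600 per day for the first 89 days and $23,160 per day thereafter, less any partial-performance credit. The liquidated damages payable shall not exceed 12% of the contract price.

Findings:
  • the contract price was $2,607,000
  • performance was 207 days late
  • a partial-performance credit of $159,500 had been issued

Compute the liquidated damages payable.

First 89 days: 89 × $9,600 = $854,400
Remaining days: (207 − 89) × $23,160 = $2,732,880
Accrued per-day damages: $854,400 + $2,732,880 = $3,587,280
Less partial-performance credit: $3,587,280 − $159,500 = $3,427,780
Cap: 12% of $2,607,000 = $312,840
Cap at $312,840: $3,427,780 exceeds the cap → $312,840

Liquidated damages: $312,840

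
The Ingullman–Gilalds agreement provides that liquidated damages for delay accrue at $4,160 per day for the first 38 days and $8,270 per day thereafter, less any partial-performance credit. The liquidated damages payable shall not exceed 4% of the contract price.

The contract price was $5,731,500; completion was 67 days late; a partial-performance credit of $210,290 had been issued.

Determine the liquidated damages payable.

$187,620

First 38 days: 38 × $4,160 = $158,080
Remaining days: (67 − 38) × $8,270 = $239,830
Accrued per-day damages: $158,080 + $239,830 = $397,910
Less partial-performance credit: $397,910 − $210,290 = $187,620
Cap: 4% of $5,731,500 = $229,260
Cap at $229,260: $187,620 is within the cap, no reduction.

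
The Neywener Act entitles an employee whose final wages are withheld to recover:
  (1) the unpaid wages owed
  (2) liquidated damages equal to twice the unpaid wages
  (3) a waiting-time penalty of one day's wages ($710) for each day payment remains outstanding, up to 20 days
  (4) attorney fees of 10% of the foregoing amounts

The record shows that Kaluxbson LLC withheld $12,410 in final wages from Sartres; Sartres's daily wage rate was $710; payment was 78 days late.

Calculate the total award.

$56,573

Doubled: 2 × $12,410 = $24,820
Penalty days: min(78, 20) = 20
Waiting-time penalty: 20 × $710 = $14,200
Subtotal: $12,410 + $24,820 + $14,200 = $51,430
Attorney fees: 10% of $51,430 = $5,143
Total award: $51,430 + $5,143 = $56,573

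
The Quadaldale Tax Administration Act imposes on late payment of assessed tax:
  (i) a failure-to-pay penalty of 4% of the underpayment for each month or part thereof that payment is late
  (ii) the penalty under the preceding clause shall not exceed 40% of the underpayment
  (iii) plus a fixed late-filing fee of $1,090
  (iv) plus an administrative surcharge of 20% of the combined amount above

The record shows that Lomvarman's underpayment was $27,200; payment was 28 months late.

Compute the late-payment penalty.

Accrued rate: 4% × 28 = 112%, capped at 40% → 40%
Failure-to-pay penalty: 40% of $27,200 = $10,880
Penalty before surcharge: $10,880 + $1,090 = $11,970
Administrative surcharge: 20% of $11,970 = $2,394
Total penalty: $11,970 + $2,394 = $14,364

$14,364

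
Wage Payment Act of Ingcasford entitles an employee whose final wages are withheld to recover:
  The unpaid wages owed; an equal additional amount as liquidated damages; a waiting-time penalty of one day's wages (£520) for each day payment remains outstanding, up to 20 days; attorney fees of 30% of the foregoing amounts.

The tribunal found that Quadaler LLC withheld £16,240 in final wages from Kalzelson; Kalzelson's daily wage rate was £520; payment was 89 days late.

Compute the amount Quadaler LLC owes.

£55,744

Liquidated damages (equal amount): £16,240
Penalty days: min(89, 20) = 20
Waiting-time penalty: 20 × £520 = £10,400
Subtotal: £16,240 + £16,240 + £10,400 = £42,880
Attorney fees: 30% of £42,880 = £12,864
Total award: £42,880 + £12,864 = £55,744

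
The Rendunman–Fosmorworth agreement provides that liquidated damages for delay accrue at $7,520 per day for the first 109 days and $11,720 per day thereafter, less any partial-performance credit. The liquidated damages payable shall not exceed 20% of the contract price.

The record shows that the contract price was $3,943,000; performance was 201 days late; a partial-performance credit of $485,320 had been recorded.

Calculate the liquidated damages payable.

First 109 days: 109 × $7,520 = $819,680
Remaining days: (201 − 109) × $11,720 = $1,078,240
Accrued per-day damages: $819,680 + $1,078,240 = $1,897,920
Less partial-performance credit: $1,897,920 − $485,320 = $1,412,600
Cap: 20% of $3,943,000 = $788,600
Cap at $788,600: $1,412,600 exceeds the cap → $788,600

$788,600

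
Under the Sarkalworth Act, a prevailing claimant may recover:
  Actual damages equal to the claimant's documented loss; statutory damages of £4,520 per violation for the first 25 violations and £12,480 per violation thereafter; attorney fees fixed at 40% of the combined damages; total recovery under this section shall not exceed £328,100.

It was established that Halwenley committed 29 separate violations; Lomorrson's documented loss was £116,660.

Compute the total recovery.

£328,100

First 25 violations: 25 × £4,520 = £113,000
Remaining violations: (29 − 25) × £12,480 = £49,920
Statutory damages: £113,000 + £49,920 = £162,920
Combined damages: £116,660 + £162,920 = £279,580
Attorney fees: 40% of £279,580 = £111,832
Total before cap: £279,580 + £111,832 = £391,412
Cap at £328,100: £391,412 exceeds the cap → £328,100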